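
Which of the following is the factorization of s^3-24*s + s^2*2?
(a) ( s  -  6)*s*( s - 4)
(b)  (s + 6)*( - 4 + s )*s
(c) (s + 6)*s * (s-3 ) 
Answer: b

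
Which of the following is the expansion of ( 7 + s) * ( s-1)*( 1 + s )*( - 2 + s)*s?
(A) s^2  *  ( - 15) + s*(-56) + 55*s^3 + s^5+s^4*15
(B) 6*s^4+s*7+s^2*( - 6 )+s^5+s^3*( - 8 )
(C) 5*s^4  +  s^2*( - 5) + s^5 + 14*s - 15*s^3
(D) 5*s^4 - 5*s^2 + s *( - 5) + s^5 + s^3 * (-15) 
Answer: C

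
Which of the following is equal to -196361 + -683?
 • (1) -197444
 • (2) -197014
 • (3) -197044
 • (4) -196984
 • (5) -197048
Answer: 3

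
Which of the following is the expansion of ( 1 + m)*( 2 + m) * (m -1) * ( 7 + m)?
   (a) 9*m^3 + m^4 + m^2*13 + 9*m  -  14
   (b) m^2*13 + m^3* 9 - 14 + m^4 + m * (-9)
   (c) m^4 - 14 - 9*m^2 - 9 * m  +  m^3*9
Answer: b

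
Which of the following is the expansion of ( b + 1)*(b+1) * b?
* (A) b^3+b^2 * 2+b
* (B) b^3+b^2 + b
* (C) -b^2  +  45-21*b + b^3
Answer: A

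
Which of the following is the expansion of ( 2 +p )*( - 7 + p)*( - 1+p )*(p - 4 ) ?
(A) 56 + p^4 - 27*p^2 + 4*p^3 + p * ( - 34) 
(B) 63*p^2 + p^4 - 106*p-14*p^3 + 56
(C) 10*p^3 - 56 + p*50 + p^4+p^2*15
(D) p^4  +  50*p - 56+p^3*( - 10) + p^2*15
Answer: D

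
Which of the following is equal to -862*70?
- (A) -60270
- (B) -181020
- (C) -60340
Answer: C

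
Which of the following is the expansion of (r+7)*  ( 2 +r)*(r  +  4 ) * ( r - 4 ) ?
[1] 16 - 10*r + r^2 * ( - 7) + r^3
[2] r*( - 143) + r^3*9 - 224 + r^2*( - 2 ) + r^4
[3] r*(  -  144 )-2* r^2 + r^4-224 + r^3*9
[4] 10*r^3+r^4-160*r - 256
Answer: 3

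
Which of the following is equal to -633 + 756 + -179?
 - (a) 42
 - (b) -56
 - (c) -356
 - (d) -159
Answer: b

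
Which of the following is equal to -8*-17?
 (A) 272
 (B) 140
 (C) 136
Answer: C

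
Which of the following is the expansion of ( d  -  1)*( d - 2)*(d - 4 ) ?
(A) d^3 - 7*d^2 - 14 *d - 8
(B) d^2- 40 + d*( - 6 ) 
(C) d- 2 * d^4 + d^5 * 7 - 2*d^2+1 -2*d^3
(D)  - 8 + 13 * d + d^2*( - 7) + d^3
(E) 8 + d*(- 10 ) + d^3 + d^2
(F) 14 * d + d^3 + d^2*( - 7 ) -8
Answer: F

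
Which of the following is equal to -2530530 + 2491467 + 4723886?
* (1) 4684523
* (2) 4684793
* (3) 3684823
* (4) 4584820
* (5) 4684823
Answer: 5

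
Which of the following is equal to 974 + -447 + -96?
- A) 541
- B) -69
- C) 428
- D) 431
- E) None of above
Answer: D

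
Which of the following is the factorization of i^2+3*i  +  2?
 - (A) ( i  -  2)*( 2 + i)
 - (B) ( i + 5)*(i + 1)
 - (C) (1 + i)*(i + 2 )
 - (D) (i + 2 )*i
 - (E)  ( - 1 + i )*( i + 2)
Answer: C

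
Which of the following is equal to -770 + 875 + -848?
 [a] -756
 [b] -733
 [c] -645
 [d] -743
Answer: d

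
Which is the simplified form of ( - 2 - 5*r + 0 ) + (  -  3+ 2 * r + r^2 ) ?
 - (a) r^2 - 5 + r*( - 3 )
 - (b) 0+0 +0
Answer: a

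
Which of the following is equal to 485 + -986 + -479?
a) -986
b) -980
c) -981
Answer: b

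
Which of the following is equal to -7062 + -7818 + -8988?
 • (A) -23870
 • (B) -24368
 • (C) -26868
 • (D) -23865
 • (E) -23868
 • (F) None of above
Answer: E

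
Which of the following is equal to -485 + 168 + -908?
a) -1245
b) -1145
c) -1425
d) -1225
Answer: d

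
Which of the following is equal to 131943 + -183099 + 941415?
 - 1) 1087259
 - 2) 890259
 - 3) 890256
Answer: 2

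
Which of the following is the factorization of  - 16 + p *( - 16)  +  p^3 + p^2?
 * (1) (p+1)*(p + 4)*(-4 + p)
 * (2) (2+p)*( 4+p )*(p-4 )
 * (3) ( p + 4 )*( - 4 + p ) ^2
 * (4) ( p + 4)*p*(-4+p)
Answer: 1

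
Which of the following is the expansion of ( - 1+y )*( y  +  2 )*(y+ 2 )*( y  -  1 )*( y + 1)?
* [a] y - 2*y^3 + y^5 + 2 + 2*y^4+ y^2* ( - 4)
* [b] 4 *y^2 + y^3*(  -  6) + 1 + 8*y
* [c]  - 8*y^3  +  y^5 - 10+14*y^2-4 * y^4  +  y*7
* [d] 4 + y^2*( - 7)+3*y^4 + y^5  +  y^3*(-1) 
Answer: d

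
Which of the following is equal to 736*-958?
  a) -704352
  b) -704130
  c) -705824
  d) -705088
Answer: d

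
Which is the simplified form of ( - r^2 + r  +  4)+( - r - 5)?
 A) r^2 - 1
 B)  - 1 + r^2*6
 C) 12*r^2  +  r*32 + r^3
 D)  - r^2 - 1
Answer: D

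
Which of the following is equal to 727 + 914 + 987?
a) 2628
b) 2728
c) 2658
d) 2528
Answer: a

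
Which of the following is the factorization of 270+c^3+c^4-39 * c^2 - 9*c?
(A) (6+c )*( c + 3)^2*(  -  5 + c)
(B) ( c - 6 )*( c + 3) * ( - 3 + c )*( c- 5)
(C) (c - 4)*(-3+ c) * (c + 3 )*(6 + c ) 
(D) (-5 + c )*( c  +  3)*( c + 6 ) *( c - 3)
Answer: D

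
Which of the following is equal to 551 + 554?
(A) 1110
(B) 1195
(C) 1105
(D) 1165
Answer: C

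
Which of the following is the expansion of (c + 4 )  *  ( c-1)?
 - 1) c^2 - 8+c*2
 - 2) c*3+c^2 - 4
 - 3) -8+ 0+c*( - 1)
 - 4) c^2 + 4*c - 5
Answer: 2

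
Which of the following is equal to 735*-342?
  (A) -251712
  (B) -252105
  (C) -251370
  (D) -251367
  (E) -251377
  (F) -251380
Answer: C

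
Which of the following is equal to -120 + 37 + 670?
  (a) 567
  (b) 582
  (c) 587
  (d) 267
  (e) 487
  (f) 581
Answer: c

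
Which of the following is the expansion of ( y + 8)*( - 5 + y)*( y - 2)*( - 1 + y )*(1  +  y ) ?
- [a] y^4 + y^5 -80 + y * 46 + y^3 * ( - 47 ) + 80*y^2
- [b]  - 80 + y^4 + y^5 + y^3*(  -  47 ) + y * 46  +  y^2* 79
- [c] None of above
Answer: b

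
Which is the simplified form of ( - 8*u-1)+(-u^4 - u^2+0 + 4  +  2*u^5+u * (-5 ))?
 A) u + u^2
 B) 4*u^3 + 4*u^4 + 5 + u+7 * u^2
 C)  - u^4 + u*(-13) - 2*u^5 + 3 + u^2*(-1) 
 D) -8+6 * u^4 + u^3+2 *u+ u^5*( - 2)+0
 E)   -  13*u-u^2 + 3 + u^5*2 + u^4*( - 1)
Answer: E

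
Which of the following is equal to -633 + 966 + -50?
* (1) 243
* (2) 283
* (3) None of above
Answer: 2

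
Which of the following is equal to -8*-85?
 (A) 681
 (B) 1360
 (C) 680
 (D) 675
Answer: C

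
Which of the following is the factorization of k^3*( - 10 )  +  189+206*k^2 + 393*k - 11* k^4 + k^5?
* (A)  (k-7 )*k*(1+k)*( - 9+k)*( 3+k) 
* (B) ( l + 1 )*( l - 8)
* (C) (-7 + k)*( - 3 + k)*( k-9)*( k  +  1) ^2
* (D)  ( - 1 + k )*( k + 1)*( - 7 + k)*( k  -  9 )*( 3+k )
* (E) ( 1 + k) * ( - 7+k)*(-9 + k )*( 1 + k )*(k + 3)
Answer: E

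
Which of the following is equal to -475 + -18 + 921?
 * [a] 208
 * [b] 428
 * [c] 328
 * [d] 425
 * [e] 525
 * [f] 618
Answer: b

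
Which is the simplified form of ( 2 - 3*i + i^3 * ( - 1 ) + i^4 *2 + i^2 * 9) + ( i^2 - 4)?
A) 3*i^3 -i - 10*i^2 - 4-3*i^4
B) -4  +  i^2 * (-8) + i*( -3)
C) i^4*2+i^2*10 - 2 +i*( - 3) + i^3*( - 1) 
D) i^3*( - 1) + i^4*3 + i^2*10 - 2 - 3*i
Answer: C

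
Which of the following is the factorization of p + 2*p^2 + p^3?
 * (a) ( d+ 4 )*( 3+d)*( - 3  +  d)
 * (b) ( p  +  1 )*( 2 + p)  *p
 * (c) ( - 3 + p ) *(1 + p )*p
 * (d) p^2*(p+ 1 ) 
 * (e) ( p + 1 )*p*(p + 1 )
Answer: e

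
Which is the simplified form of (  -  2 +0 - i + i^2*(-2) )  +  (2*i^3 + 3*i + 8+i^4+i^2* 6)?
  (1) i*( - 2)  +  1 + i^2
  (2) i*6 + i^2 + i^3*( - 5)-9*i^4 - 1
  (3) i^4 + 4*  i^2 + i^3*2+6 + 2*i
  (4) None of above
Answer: 3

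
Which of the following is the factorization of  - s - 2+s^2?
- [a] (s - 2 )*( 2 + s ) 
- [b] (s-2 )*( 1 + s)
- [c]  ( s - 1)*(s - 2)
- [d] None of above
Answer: b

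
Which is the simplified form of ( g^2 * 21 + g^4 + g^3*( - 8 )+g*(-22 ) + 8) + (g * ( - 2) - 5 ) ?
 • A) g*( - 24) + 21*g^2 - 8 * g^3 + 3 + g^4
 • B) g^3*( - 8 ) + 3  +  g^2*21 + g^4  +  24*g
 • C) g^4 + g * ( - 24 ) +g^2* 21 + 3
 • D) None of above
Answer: A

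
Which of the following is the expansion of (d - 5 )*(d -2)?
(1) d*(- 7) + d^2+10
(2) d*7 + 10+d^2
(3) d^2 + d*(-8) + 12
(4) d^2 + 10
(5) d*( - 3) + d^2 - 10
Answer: 1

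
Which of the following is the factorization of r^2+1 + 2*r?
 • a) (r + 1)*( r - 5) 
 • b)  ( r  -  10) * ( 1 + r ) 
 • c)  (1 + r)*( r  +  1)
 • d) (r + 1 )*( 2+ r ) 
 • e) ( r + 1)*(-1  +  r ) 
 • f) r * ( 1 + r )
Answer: c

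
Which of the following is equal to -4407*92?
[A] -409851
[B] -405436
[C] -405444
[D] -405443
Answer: C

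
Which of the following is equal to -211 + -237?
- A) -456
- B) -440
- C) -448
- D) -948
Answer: C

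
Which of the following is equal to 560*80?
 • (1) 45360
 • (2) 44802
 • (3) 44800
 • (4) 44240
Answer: 3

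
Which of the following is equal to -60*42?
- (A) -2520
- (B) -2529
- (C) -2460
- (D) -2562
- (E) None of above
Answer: A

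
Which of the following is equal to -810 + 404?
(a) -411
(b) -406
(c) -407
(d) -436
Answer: b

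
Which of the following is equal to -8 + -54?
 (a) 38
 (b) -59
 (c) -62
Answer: c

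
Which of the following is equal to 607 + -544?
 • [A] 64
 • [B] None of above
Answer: B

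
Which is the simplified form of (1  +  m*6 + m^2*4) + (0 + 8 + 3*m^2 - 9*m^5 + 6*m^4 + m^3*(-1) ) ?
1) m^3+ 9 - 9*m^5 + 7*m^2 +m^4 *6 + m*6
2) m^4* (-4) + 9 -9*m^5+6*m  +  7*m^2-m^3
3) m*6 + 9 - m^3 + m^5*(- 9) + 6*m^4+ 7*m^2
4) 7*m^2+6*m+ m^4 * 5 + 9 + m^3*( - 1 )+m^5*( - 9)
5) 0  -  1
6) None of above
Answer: 3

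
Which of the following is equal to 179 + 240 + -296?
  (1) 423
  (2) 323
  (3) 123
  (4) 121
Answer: 3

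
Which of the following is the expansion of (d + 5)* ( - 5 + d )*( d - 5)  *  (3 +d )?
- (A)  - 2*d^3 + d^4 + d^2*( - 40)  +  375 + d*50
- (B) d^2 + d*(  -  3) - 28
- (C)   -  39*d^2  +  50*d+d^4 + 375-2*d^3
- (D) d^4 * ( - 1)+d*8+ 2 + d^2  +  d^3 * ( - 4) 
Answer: A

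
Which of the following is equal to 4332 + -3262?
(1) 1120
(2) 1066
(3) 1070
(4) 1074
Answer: 3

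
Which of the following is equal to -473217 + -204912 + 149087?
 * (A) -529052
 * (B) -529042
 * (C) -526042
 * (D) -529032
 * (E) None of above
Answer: B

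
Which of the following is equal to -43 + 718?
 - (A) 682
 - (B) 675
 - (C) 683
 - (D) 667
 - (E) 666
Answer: B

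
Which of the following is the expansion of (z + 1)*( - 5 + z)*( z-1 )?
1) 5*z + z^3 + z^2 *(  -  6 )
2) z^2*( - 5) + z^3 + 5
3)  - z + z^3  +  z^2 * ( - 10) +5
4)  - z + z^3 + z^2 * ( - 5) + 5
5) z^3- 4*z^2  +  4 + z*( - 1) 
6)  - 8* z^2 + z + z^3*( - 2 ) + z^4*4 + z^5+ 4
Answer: 4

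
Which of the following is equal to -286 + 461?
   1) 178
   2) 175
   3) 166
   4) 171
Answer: 2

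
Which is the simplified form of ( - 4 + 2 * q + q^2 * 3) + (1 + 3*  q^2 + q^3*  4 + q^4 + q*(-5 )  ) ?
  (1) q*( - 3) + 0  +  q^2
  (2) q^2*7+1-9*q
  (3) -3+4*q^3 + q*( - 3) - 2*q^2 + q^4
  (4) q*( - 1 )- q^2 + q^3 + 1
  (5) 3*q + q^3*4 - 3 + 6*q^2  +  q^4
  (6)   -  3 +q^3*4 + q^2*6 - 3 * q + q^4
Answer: 6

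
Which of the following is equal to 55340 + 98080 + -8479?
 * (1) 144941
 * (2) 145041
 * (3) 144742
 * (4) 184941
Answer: 1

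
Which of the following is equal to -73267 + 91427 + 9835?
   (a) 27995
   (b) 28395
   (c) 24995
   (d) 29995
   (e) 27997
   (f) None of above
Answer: a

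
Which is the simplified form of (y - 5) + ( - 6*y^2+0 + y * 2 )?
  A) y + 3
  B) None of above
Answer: B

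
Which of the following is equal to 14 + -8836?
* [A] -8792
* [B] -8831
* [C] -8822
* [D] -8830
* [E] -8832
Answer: C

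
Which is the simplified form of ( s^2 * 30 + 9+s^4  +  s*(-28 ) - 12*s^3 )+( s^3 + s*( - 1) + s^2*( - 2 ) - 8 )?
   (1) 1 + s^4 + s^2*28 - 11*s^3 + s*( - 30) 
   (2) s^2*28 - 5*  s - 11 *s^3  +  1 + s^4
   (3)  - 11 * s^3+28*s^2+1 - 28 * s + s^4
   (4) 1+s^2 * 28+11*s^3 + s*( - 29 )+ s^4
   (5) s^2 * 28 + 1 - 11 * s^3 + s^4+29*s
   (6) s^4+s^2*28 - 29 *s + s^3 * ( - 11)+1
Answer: 6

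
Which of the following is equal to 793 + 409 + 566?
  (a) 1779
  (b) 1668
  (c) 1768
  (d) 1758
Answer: c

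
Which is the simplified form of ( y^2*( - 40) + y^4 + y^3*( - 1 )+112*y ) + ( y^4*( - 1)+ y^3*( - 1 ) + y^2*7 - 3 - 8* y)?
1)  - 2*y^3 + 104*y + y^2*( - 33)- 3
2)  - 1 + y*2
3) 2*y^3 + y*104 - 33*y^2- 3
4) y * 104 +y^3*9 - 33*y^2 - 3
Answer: 1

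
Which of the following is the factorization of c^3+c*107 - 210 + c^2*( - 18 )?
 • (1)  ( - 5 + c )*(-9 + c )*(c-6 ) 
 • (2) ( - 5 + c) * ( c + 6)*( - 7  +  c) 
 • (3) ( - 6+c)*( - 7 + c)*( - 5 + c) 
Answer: 3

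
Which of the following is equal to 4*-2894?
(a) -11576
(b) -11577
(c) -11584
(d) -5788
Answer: a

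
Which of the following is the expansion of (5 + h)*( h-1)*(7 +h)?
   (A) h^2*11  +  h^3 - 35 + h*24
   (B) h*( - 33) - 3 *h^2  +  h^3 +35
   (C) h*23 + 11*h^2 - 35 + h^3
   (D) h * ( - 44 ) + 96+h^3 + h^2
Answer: C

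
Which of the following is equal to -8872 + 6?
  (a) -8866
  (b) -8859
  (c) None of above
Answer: a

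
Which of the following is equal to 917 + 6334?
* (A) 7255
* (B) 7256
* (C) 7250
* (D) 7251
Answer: D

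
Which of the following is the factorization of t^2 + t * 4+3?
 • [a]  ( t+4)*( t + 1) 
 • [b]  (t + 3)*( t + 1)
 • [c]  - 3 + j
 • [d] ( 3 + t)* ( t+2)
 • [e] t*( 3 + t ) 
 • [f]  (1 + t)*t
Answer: b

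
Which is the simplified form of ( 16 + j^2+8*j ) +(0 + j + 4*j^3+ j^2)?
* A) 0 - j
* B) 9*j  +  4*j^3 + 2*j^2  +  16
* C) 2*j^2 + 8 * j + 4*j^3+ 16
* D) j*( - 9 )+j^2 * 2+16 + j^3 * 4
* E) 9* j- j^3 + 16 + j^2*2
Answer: B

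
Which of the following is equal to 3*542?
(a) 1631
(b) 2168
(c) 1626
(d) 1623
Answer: c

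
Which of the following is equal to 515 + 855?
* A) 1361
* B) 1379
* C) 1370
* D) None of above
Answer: C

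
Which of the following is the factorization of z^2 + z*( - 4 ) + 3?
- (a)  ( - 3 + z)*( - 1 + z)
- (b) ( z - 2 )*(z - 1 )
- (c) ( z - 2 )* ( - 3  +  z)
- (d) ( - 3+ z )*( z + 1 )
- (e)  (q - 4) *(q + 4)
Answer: a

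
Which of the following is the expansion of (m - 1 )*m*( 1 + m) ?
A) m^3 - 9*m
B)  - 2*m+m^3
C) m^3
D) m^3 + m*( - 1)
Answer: D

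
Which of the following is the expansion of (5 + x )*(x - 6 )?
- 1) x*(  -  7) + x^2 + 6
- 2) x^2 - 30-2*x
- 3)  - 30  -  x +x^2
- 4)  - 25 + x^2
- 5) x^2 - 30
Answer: 3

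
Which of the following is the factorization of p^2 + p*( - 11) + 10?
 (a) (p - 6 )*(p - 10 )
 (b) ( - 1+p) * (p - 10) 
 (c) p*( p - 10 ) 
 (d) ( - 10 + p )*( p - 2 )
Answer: b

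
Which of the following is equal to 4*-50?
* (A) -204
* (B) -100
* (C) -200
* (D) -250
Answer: C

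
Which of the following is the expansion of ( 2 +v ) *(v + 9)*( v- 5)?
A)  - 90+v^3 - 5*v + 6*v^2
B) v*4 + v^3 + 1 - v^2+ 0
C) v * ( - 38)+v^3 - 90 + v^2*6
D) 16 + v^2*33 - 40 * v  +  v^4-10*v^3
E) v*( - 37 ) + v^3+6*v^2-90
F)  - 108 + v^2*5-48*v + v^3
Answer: E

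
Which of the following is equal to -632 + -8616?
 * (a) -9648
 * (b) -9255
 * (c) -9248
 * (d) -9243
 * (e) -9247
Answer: c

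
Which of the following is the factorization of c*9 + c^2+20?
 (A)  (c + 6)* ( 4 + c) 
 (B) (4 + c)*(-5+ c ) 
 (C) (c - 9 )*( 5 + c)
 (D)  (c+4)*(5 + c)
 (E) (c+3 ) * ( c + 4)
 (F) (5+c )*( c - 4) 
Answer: D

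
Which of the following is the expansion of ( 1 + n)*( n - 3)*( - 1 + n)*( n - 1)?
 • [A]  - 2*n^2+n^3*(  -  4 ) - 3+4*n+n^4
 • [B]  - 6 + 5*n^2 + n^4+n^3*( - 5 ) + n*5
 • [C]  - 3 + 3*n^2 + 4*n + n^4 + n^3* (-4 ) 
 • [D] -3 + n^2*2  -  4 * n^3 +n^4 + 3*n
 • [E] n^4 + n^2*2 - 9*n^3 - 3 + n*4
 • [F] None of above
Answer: F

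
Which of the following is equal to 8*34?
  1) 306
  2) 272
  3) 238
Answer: 2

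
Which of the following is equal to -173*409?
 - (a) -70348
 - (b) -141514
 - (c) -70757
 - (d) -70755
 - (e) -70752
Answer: c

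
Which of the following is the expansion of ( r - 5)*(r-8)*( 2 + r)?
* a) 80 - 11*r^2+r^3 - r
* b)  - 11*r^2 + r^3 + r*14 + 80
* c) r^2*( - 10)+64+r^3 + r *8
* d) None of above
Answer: b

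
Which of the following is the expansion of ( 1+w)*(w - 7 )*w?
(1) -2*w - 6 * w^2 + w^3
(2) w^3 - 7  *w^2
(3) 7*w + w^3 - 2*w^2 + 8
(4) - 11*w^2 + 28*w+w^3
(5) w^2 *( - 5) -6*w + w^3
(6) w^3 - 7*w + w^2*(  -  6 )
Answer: 6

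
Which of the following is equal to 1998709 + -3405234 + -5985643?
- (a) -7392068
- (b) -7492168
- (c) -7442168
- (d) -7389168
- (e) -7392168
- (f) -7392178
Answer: e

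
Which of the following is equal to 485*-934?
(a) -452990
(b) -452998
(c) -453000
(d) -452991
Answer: a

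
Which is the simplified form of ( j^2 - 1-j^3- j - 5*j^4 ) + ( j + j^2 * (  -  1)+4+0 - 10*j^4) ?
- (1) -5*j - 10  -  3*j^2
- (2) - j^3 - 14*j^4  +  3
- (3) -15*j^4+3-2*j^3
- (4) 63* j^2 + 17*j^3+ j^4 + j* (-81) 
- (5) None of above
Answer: 5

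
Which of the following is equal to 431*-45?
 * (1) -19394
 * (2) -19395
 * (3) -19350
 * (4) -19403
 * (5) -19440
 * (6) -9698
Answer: 2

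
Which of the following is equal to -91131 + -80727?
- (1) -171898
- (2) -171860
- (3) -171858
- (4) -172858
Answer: 3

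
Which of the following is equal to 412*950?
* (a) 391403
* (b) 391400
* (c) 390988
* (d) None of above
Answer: b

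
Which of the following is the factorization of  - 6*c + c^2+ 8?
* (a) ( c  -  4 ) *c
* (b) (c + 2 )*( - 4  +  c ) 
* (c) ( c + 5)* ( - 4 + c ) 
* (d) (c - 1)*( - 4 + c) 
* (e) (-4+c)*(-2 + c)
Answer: e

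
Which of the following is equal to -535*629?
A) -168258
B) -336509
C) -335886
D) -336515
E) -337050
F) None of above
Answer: D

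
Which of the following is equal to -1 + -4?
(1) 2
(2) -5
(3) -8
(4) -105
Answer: 2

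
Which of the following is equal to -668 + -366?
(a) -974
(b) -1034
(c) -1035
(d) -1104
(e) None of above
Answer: b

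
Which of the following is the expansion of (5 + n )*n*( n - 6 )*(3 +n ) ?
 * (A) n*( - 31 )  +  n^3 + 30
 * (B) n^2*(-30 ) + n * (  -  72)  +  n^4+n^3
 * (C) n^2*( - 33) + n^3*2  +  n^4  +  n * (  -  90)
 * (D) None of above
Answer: C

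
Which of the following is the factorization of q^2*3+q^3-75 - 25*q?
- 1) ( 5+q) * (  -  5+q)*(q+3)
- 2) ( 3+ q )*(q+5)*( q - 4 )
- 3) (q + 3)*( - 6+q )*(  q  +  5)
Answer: 1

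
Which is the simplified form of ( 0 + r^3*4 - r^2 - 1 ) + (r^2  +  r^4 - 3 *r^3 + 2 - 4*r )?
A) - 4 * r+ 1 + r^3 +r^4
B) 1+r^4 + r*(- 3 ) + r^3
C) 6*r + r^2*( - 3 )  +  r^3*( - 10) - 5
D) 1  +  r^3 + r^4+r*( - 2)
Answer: A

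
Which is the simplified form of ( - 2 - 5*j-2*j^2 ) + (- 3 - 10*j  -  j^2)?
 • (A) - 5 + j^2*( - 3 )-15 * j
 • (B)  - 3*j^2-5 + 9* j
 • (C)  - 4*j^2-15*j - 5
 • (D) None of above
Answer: A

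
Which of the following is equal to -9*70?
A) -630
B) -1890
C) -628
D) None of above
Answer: A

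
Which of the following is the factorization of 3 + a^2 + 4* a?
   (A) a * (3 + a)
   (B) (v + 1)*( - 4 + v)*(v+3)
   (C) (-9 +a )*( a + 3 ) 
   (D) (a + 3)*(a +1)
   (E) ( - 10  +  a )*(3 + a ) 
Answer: D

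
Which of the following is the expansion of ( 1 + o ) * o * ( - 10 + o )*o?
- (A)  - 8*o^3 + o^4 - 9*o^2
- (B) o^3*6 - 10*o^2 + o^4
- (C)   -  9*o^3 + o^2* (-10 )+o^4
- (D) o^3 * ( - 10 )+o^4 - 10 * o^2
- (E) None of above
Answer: C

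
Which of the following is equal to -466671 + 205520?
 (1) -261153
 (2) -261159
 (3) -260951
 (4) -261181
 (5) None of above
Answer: 5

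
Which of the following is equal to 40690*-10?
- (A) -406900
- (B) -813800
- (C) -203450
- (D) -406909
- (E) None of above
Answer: A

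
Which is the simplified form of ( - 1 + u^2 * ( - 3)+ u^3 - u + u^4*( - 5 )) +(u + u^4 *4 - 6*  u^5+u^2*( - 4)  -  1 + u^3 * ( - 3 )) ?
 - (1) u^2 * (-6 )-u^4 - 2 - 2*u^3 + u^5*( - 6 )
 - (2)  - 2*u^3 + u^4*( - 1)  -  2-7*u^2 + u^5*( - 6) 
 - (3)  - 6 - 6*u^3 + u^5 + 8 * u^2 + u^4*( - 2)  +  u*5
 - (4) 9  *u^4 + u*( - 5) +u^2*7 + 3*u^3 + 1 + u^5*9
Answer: 2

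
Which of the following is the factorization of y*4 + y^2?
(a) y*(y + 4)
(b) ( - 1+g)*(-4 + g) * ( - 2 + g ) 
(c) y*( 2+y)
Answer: a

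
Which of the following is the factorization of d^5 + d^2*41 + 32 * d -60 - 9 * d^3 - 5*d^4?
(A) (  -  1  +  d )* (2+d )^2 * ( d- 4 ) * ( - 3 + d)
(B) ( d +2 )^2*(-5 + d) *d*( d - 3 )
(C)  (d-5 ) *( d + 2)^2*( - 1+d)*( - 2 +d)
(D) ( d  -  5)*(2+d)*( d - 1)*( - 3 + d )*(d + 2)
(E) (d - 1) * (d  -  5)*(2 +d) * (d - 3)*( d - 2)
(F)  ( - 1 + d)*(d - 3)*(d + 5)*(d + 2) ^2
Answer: D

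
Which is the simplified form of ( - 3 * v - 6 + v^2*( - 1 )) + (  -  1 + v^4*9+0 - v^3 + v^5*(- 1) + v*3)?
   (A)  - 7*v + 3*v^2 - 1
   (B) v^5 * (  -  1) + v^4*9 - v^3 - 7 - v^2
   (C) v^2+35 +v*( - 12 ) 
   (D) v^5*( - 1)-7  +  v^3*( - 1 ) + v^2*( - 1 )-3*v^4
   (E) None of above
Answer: B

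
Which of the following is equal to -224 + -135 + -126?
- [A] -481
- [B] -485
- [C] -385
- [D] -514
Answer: B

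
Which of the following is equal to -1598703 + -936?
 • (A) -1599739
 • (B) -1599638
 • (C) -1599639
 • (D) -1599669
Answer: C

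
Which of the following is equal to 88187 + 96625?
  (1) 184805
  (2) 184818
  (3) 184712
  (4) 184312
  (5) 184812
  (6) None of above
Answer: 5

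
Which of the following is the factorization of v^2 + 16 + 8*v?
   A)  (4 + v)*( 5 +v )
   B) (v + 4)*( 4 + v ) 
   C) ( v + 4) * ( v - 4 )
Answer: B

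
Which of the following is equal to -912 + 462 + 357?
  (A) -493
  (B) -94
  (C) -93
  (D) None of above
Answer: C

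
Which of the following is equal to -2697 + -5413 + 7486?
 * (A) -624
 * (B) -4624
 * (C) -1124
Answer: A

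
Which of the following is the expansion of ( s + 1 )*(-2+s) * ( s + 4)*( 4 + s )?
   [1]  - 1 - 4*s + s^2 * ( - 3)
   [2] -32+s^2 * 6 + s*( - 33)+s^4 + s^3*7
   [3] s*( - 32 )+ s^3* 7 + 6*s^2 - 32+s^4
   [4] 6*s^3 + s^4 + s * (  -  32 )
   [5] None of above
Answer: 3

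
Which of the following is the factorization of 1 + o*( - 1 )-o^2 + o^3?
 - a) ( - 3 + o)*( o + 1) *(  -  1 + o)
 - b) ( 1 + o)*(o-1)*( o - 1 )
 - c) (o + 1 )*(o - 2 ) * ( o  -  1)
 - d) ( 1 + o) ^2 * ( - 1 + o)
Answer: b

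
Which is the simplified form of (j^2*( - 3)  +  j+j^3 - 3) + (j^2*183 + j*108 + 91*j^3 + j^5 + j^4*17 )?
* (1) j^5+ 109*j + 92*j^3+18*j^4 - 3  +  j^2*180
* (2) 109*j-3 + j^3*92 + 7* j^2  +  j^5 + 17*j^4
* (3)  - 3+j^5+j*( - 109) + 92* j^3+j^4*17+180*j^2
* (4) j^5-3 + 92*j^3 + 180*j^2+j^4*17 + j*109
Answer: 4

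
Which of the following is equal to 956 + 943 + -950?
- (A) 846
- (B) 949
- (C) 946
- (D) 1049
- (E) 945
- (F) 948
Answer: B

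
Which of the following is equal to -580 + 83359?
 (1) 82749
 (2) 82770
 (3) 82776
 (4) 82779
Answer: 4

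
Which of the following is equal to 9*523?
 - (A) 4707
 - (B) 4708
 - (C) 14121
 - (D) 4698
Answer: A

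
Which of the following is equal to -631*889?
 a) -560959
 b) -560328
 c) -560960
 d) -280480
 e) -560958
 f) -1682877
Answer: a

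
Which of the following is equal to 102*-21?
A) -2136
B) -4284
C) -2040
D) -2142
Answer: D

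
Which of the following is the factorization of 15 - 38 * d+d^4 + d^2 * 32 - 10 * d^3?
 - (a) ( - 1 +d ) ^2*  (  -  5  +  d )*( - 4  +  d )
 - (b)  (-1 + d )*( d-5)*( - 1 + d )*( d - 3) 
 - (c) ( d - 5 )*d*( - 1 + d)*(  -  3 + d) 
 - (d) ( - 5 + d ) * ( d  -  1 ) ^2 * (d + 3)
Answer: b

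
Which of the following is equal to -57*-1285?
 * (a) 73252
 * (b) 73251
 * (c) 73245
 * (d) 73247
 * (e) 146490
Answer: c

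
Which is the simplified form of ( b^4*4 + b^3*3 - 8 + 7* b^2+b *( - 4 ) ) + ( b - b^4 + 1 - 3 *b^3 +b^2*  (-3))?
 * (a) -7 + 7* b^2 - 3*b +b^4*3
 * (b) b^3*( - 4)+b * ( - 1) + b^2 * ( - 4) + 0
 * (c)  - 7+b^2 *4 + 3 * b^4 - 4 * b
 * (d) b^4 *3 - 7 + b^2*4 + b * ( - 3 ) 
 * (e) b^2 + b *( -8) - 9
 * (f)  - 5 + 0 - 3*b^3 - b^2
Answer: d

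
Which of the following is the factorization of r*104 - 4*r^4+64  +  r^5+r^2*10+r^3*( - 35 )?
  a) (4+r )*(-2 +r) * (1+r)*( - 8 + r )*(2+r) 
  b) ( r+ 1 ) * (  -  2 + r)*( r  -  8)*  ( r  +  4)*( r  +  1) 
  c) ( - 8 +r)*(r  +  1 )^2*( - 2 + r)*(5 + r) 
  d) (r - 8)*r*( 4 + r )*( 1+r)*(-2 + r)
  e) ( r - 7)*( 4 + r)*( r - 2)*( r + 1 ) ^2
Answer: b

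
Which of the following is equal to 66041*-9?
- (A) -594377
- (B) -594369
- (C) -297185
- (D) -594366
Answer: B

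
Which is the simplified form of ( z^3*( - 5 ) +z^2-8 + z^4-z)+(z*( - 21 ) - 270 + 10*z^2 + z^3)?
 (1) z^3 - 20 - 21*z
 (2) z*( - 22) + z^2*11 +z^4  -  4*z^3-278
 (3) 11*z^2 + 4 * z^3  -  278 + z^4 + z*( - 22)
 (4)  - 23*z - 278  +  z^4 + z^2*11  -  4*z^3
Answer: 2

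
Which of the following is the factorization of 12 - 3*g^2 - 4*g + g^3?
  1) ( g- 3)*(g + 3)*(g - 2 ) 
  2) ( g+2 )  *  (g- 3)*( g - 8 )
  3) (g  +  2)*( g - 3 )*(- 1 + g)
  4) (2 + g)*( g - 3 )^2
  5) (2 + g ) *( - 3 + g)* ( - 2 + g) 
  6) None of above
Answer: 5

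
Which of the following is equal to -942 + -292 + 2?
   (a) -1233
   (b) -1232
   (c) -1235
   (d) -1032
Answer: b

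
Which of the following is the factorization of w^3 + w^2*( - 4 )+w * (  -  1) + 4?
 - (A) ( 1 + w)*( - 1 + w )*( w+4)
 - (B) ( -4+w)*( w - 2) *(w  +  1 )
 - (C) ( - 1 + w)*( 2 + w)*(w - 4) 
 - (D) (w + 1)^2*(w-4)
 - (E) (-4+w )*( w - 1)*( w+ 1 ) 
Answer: E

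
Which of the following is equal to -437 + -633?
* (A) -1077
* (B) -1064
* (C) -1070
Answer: C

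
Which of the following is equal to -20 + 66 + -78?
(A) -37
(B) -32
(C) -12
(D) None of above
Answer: B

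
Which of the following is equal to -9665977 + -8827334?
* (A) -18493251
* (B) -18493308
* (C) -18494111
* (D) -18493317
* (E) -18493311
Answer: E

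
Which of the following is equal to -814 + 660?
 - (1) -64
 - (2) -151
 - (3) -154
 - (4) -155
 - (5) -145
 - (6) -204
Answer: 3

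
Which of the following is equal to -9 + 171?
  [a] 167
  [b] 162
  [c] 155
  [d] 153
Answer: b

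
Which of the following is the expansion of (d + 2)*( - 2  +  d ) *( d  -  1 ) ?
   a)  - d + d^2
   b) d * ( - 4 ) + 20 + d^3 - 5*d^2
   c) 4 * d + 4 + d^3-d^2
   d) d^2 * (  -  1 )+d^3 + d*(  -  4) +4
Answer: d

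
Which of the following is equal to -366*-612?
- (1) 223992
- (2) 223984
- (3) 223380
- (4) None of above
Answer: 1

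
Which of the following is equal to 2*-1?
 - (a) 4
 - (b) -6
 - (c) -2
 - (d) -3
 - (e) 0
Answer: c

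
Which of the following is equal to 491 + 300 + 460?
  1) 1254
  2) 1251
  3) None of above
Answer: 2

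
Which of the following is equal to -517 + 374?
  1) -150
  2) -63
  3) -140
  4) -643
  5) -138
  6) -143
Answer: 6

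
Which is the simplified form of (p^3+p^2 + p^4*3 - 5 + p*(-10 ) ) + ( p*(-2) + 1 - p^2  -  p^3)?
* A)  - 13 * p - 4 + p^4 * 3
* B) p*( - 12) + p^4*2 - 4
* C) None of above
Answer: C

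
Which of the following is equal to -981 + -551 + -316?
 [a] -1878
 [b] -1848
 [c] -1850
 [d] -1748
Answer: b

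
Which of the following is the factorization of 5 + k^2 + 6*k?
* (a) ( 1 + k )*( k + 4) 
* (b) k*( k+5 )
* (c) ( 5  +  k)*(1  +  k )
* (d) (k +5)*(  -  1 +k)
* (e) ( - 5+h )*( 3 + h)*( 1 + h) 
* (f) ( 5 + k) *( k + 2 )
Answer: c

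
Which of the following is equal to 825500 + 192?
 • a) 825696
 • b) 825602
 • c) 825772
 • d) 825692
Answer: d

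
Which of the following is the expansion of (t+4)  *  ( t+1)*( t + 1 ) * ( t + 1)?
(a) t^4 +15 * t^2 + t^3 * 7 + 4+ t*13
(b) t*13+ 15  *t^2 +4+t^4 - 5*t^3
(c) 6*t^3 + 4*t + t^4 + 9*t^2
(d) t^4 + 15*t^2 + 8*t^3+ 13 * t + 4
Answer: a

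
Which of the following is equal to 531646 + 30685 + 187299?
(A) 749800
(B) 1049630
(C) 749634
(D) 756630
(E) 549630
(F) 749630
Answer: F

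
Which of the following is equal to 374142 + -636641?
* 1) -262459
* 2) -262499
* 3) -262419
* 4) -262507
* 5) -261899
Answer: 2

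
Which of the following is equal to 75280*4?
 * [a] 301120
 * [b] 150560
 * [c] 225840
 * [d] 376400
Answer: a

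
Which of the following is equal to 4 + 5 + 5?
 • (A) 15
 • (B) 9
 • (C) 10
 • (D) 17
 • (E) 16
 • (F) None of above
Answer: F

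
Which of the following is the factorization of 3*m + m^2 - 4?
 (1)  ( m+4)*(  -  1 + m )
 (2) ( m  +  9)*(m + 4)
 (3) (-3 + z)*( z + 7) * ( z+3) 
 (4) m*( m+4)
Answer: 1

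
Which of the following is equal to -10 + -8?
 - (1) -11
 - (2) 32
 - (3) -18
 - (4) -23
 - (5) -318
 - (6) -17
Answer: 3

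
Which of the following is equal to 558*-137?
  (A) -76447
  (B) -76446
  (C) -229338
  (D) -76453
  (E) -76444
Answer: B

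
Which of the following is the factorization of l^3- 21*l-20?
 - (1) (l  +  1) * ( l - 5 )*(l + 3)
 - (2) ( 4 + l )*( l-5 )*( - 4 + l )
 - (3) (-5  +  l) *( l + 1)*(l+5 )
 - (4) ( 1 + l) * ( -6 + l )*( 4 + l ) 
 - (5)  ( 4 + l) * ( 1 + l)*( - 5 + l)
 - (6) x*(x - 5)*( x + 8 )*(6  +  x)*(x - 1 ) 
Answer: 5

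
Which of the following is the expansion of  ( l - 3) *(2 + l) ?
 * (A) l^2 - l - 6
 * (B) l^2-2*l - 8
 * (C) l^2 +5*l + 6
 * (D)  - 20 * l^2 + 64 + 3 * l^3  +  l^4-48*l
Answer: A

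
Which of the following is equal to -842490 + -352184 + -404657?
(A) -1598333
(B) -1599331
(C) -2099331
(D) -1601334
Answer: B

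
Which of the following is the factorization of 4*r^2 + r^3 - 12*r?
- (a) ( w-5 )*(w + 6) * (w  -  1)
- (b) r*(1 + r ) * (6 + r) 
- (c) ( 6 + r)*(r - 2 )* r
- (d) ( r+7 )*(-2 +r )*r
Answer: c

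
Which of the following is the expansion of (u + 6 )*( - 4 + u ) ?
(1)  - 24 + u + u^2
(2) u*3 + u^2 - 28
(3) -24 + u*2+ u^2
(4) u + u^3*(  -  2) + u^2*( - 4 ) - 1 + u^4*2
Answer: 3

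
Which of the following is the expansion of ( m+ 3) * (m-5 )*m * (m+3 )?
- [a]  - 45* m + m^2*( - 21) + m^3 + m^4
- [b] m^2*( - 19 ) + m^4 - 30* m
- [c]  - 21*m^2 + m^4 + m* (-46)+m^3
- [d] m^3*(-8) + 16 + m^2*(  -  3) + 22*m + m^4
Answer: a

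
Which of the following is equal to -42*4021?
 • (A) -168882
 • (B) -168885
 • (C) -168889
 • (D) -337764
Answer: A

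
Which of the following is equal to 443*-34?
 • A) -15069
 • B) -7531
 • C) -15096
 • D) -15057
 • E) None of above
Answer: E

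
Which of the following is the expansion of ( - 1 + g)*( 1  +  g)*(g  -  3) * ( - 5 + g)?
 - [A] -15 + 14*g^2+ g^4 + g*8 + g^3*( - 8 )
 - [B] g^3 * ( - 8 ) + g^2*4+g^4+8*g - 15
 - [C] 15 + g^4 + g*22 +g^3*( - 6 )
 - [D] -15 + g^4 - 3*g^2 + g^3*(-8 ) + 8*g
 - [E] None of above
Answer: A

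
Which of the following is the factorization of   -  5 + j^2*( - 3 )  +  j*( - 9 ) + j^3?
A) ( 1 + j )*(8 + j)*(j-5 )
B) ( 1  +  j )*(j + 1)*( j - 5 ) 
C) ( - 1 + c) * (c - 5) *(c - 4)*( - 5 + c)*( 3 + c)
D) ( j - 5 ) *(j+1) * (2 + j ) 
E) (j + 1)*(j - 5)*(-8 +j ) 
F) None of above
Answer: B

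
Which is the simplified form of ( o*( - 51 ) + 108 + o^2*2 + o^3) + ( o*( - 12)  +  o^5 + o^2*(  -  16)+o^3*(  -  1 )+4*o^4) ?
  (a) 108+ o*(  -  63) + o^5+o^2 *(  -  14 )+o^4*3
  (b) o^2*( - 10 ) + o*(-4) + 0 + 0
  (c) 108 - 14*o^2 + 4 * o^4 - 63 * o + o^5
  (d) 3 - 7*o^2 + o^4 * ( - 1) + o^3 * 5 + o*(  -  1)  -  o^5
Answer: c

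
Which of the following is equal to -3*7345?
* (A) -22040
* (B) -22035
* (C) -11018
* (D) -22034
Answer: B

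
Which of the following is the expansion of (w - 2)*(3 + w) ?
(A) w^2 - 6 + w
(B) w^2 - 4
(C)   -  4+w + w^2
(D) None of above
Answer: A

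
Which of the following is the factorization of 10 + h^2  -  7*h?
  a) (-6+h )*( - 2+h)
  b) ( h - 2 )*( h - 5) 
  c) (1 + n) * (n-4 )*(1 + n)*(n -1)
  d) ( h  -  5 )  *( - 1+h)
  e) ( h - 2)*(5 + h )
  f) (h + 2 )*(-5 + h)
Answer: b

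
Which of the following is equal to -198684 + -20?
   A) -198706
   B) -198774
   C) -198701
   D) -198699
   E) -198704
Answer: E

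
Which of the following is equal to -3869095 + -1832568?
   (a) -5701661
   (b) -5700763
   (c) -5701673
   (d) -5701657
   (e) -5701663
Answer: e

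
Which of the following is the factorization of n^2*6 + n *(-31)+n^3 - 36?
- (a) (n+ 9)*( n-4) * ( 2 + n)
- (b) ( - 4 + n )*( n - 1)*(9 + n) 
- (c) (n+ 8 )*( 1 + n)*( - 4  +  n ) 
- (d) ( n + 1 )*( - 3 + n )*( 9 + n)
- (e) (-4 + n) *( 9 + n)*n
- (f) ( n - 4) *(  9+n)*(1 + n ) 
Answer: f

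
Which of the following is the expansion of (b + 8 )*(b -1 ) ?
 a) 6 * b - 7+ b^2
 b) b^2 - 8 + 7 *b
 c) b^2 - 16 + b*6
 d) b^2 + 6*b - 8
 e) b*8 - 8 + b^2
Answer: b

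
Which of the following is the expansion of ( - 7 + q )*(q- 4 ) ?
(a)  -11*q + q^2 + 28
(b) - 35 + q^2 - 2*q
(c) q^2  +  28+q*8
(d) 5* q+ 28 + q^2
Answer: a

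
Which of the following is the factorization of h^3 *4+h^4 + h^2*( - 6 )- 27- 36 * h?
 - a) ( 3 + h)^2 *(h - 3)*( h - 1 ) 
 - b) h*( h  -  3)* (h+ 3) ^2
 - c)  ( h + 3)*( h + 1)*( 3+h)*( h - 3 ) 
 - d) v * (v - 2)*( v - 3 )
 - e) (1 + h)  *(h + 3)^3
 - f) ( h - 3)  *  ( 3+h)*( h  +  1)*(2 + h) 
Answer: c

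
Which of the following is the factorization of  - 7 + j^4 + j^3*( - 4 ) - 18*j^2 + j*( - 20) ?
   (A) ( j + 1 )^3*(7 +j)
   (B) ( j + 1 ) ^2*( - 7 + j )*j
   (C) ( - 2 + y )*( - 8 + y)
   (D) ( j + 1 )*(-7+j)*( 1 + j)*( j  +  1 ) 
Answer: D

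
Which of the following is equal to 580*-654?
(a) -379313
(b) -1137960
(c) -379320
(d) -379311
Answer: c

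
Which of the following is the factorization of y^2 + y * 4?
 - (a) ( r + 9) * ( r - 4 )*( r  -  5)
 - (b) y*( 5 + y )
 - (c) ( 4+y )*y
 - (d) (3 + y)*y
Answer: c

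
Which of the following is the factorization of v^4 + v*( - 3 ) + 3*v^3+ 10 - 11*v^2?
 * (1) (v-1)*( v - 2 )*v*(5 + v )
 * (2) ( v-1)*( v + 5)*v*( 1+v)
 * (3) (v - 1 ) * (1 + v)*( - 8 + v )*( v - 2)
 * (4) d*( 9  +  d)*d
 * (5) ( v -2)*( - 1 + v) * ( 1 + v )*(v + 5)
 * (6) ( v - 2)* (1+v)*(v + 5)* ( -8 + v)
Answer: 5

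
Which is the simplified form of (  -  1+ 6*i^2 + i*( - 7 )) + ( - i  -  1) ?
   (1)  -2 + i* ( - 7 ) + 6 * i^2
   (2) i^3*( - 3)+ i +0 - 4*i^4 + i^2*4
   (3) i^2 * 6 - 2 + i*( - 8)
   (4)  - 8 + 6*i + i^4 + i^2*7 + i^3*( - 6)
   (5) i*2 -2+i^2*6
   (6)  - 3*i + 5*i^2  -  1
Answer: 3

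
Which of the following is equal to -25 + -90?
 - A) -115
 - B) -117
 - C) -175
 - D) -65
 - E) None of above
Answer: A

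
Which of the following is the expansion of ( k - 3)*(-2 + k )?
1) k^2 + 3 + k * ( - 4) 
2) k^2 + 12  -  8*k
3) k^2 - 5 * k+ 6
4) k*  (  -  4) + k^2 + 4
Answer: 3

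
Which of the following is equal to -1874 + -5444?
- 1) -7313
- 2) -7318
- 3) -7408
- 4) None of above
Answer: 2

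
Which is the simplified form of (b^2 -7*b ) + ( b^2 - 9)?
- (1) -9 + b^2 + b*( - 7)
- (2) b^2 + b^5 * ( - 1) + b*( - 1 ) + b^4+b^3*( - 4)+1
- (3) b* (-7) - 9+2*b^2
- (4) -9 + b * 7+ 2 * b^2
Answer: 3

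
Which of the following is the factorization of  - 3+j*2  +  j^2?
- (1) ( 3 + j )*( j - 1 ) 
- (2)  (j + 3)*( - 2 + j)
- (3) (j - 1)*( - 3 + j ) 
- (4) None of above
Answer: 1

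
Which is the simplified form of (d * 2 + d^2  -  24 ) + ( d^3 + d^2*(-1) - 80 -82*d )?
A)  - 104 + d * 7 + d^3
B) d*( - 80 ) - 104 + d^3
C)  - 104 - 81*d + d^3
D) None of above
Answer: B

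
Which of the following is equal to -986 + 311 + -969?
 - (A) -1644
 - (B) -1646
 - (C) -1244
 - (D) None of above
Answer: A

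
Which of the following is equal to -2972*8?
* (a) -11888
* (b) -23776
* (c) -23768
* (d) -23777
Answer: b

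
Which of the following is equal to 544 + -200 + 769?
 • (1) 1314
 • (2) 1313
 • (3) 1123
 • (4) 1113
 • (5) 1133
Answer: 4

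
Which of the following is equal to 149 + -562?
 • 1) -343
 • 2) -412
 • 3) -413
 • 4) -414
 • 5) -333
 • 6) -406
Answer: 3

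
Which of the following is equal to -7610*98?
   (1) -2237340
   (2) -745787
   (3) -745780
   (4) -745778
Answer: 3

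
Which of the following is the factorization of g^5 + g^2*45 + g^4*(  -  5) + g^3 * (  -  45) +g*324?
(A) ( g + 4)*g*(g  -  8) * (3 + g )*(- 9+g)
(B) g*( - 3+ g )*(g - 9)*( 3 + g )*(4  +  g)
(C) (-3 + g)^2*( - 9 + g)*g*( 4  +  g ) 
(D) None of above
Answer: B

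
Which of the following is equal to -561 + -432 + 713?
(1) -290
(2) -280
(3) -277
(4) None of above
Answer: 2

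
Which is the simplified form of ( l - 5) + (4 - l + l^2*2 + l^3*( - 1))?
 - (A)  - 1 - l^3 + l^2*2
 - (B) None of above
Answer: A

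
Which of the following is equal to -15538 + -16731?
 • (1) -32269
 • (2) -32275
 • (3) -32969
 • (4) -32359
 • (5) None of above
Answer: 1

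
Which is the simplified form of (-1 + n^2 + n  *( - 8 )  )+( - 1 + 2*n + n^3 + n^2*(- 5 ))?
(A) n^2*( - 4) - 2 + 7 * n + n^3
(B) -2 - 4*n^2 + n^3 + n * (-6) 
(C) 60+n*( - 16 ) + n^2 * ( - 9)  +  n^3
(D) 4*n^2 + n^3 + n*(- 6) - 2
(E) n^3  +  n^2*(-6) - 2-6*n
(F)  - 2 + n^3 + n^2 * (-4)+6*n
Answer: B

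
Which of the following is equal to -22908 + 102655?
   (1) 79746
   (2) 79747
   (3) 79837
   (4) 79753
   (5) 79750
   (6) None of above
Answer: 2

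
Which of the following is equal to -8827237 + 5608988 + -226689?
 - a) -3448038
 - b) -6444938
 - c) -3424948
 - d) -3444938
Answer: d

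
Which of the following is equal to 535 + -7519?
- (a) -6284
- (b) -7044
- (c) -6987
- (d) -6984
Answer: d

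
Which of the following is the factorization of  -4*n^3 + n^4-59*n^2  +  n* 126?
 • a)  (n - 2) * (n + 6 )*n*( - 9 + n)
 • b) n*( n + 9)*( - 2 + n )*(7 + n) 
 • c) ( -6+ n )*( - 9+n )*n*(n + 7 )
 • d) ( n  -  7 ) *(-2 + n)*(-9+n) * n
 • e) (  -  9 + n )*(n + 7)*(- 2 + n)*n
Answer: e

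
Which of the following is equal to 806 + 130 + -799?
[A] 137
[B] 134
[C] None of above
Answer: A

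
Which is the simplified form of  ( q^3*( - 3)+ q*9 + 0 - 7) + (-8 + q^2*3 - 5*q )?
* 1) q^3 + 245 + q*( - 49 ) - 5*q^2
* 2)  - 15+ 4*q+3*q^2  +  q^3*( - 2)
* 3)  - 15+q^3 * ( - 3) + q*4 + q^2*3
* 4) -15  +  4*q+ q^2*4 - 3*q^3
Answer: 3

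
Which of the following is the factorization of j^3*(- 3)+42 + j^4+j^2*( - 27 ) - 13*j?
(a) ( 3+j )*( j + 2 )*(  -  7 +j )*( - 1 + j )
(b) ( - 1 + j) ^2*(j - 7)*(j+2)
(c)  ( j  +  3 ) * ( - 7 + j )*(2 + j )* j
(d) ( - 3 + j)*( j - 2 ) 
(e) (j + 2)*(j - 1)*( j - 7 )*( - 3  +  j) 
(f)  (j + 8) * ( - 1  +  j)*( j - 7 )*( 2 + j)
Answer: a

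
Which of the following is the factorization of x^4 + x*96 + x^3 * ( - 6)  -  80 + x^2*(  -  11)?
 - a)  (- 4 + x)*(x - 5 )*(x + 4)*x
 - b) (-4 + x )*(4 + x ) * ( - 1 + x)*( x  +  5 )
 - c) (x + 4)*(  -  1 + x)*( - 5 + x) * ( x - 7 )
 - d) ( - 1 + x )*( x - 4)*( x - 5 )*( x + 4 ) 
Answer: d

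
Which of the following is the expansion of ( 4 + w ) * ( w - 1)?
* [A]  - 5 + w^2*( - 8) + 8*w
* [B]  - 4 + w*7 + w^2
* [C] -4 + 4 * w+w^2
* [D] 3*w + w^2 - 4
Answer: D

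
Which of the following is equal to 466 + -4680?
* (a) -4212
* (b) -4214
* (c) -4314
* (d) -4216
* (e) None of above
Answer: b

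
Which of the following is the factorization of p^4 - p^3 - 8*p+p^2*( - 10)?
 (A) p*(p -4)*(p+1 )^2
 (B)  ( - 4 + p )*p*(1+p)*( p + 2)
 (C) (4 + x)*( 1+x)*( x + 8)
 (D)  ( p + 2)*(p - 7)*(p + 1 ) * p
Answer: B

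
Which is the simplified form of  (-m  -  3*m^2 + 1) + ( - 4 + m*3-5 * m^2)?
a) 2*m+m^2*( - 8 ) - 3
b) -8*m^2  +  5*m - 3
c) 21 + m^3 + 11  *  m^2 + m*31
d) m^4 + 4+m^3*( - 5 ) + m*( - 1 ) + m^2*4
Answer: a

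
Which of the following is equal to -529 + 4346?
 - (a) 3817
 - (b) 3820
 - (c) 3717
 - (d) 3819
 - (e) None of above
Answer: a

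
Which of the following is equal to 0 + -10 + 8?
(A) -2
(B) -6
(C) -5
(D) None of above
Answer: A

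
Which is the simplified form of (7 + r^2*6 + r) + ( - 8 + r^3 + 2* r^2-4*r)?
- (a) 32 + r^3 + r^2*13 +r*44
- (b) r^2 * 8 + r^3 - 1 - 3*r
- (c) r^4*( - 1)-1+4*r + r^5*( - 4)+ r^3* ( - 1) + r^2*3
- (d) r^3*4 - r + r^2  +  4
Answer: b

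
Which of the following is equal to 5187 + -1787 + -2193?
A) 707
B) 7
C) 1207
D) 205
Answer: C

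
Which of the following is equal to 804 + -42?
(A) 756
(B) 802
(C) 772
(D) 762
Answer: D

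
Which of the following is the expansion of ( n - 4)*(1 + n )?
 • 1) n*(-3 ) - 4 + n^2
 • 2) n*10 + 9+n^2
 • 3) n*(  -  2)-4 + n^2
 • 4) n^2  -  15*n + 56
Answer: 1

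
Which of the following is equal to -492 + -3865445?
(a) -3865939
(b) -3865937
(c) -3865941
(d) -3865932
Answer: b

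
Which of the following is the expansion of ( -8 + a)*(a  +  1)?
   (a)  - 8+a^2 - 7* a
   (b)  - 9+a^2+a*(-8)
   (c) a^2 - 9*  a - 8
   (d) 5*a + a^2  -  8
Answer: a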